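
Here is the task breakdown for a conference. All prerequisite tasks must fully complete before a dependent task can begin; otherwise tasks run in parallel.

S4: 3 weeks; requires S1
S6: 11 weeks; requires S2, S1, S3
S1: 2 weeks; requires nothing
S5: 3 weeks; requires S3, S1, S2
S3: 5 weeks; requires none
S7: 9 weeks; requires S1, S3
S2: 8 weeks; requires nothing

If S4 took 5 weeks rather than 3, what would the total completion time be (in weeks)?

The binding path is S2→S6 = 8+11 = 19; finish at 19 weeks.
S4 has 14 weeks of float (longest path through it is 5).
The critical path is still S2→S6; finish is now 19 weeks.

19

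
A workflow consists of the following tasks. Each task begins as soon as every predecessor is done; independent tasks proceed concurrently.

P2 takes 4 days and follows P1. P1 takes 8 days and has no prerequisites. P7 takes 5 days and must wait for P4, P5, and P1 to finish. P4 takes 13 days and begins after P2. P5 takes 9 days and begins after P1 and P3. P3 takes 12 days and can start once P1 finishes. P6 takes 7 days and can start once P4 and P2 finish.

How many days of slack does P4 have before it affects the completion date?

Critical path: P1→P3→P5→P7 = 8+12+9+5 = 34, so the finish is 34 days.
Longest path through P4: 32 days (earliest finish 25, latest finish 27).
Float = 34 − 32 = 2.

2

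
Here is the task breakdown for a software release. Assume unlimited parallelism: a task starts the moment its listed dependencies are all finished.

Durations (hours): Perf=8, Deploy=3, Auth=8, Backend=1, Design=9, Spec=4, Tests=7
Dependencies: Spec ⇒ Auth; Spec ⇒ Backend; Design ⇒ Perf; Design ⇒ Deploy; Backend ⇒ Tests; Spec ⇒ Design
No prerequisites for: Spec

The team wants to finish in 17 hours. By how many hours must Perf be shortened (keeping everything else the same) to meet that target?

4

Current finish: 21 hours; target: 17.
Perf is on every critical path, so each hour cut from Perf cuts the finish by one (this holds down to a finish of 16).
Need 21 − 17 = 4 hours off Perf → Perf becomes 4 hours, finish becomes 17.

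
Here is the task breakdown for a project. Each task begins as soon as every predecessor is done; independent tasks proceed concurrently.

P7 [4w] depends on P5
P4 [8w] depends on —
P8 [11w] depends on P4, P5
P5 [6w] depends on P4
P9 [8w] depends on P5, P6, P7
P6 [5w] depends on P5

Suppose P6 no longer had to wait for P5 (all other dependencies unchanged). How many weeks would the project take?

With the dependency in place, P4→P5→P6→P9 = 8+6+5+8 = 27 sets the finish at 27 weeks.
Without P5→P6, P6's earliest start moves from 14 to 0.
New critical path: P4→P5→P7→P9 = 8+6+4+8 = 26 ⇒ 26 weeks.

26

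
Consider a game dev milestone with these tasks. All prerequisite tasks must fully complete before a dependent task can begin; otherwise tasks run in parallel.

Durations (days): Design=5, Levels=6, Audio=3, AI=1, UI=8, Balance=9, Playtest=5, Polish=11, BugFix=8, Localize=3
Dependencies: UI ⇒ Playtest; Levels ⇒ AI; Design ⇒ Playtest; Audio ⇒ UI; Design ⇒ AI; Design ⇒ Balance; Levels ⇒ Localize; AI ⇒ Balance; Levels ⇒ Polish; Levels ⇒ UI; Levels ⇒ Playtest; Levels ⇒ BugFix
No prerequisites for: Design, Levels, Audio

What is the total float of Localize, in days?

10

The longest chain is Levels→UI→Playtest = 6+8+5 = 19; overall finish 19 days.
Longest path through Localize: 9 days (earliest finish 9, latest finish 19).
So Localize can slip 19 − 9 = 10 days.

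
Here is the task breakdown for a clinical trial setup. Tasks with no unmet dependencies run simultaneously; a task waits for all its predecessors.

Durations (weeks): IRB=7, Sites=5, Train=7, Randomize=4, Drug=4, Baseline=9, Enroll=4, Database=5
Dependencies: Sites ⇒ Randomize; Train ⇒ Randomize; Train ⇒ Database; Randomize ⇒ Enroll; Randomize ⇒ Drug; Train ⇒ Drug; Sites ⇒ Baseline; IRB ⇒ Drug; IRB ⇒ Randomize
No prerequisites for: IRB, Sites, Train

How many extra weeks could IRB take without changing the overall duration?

The longest chain is IRB→Randomize→Drug = 7+4+4 = 15; overall finish 15 weeks.
IRB finishes as early as 7 and must finish by 7.
So IRB can slip 7 − 7 = 0 weeks.

0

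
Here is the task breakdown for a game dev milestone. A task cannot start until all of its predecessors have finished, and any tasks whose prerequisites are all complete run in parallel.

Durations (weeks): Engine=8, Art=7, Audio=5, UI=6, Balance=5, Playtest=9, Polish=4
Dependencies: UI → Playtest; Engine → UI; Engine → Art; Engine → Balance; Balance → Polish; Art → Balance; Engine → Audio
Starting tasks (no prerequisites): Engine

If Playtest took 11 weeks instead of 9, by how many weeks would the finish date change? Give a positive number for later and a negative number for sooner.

1

Actual critical path: Engine→Art→Balance→Polish = 8+7+5+4 = 24 ⇒ 24 weeks.
Playtest has 1 week of float (longest path through it is 23).
Now Engine→UI→Playtest = 8+6+11 = 25 is longest, so the finish becomes 25 weeks.
Change in finish: 25 − 24 = +1 weeks.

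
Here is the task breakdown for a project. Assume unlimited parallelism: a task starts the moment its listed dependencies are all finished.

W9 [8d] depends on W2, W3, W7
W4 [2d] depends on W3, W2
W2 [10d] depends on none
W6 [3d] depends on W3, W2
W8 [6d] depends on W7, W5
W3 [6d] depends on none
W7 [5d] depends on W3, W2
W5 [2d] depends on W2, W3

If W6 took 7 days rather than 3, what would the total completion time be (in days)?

Critical path before the change: W2→W7→W9 = 10+5+8 = 23 giving 23 days.
W6 has 10 days of float (longest path through it is 13).
The critical path is still W2→W7→W9; finish is now 23 days.

23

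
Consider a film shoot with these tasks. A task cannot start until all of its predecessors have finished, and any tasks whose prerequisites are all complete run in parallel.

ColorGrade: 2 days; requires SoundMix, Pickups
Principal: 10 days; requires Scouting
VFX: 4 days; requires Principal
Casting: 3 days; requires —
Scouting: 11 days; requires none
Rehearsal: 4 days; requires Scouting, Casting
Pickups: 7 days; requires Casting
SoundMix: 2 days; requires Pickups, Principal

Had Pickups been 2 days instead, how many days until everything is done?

Actual critical path: Scouting→Principal→VFX = 11+10+4 = 25 ⇒ 25 days.
Pickups has 11 days of float (longest path through it is 14).
That remains the longest chain; total 25 days.

25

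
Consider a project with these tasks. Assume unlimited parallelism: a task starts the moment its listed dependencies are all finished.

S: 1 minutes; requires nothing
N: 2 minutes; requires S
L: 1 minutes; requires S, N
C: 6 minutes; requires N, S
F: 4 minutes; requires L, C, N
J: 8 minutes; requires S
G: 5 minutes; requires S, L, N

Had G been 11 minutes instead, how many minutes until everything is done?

Baseline: S→N→C→F = 1+2+6+4 = 13 → 13 minutes.
G is off the critical path — its longest chain is 9 minutes, giving 4 of slack.
The binding chain switches to S→N→L→G = 1+2+1+11 = 15; finish 15 minutes.

15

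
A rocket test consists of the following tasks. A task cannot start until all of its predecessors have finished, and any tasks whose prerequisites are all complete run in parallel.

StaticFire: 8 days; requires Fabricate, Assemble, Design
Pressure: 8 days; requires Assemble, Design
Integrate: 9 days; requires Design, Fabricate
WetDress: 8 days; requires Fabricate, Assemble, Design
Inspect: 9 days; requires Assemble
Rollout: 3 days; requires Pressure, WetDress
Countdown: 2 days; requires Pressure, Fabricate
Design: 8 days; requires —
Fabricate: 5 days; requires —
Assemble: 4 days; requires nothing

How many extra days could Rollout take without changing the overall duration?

The longest chain is Design→Pressure→Rollout = 8+8+3 = 19; overall finish 19 days.
The longest chain containing Rollout totals 19 days.
Float = 19 − 19 = 0.

0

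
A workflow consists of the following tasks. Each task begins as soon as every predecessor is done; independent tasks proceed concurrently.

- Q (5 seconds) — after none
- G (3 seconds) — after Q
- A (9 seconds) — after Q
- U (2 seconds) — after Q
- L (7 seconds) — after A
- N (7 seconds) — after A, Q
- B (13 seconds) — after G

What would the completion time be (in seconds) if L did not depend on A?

21

With the dependency in place, Q→G→B = 5+3+13 = 21 sets the finish at 21 seconds.
Without A→L, L's earliest start moves from 14 to 0.
After: Q→G→B = 5+3+13 = 21 → 21 seconds.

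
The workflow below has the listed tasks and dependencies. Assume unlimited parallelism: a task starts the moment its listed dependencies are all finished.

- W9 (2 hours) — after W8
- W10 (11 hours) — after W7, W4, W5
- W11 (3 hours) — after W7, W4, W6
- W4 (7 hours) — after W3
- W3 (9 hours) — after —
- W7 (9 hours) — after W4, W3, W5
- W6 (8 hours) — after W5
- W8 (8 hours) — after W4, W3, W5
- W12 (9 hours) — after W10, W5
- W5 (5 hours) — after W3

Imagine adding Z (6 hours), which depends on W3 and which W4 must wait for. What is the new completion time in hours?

51

Originally the schedule takes 45 hours.
With Z inserted, W4 now waits for max(W3, Z).
New critical path: W3→Z→W4→W7→W10→W12 = 9+6+7+9+11+9 = 51 ⇒ 51 hours.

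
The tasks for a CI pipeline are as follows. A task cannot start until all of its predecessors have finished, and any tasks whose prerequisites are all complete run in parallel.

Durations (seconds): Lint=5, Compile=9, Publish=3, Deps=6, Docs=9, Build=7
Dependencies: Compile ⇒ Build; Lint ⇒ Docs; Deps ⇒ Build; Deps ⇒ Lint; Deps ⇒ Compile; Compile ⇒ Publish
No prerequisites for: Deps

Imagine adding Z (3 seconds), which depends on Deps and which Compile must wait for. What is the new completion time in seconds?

Originally the project takes 22 seconds.
With Z inserted, Compile now waits for max(Deps, Z).
New critical path: Deps→Z→Compile→Build = 6+3+9+7 = 25 ⇒ 25 seconds.

25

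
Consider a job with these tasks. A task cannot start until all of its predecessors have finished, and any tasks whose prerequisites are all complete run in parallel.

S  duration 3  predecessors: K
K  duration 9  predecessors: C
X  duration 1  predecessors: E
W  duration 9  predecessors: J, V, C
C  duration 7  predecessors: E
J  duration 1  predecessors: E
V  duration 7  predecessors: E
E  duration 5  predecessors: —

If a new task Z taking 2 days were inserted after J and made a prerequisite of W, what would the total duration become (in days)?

Originally the project takes 24 days.
With Z inserted, W now waits for max(J, V, C, Z).
New critical path: E→C→K→S = 5+7+9+3 = 24 ⇒ 24 days.

24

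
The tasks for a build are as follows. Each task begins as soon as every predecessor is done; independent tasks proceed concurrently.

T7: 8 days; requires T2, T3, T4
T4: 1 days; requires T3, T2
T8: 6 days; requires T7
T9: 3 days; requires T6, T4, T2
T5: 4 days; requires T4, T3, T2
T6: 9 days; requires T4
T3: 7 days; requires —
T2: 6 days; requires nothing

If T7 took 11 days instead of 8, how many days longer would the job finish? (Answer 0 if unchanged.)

As given, the longest chain is T3→T4→T7→T8 = 7+1+8+6 = 22, so the finish is 22 days.
Since T7 is critical, the +3 change carries straight to that chain (now 25 days).
That remains the longest chain; total 25 days.
Change in finish: 25 − 22 = +3 days.

3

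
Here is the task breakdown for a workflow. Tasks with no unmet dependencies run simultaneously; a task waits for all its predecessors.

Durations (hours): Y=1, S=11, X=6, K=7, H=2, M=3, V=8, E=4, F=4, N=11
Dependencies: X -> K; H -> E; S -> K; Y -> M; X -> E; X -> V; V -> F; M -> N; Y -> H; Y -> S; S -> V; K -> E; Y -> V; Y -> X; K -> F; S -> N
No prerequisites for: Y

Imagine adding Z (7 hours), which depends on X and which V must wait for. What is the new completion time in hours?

Originally the job takes 24 hours.
With Z inserted, V now waits for max(S, X, Y, Z).
New critical path: Y→X→Z→V→F = 1+6+7+8+4 = 26 ⇒ 26 hours.

26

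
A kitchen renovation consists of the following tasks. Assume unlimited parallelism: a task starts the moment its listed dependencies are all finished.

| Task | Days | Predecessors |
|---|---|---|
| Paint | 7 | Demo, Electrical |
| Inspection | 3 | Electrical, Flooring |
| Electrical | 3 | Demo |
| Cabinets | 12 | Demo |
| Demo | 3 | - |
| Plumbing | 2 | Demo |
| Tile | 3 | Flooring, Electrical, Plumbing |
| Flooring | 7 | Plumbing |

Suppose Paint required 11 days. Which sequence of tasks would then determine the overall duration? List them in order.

Demo, Electrical, Paint

Baseline: Demo→Plumbing→Flooring→Tile = 3+2+7+3 = 15 → 15 days.
Paint has 2 days of float (longest path through it is 13).
New critical path: Demo→Electrical→Paint = 3+3+11 = 17 ⇒ 17 days.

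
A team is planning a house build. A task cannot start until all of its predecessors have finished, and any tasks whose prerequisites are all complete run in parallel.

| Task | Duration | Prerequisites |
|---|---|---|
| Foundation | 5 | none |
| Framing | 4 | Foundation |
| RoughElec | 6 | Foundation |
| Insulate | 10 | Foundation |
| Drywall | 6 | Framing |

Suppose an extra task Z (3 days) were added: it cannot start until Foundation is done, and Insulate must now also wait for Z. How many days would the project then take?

18

Originally the project takes 15 days.
With Z inserted, Insulate now waits for max(Foundation, Z).
New critical path: Foundation→Z→Insulate = 5+3+10 = 18 ⇒ 18 days.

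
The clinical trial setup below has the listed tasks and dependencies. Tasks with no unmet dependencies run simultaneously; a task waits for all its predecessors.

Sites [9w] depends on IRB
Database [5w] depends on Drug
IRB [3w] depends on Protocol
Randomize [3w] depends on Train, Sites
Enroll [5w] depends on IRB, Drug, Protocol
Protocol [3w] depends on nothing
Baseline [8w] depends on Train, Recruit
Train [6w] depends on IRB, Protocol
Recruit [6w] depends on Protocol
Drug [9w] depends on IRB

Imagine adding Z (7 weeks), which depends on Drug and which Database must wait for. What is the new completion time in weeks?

27

Originally the clinical trial setup takes 20 weeks.
With Z inserted, Database now waits for max(Drug, Z).
New critical path: Protocol→IRB→Drug→Z→Database = 3+3+9+7+5 = 27 ⇒ 27 weeks.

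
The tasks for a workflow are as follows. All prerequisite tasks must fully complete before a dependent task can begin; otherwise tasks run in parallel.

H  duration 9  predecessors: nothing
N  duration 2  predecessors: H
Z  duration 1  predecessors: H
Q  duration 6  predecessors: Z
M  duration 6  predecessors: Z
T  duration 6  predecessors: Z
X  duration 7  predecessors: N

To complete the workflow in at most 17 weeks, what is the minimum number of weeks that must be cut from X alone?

1

Current finish: 18 weeks; target: 17.
X is on every critical path, so each week cut from X cuts the finish by one (this holds down to a finish of 16).
Need 18 − 17 = 1 week off X → X becomes 6 weeks, finish becomes 17.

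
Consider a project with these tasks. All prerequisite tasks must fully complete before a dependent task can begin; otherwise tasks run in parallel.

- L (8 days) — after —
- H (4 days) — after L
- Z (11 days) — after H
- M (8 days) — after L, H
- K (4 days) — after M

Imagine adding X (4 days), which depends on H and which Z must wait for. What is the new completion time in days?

Originally the schedule takes 24 days.
With X inserted, Z now waits for max(H, X).
New critical path: L→H→X→Z = 8+4+4+11 = 27 ⇒ 27 days.

27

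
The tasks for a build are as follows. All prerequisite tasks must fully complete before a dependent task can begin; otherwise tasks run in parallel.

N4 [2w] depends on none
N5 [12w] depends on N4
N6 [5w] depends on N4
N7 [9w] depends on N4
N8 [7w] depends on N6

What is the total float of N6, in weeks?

0

Critical path: N4→N5 = 2+12 = 14, so the finish is 14 weeks.
Longest path through N6: 14 weeks (earliest finish 7, latest finish 7).
Slack of N6 = 2 − 2 = 0 weeks.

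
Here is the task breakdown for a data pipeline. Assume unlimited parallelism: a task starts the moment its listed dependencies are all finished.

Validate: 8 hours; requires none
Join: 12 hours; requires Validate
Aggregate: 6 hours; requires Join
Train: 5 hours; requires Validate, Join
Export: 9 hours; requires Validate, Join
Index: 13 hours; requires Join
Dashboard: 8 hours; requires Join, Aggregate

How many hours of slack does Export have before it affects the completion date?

Critical path: Validate→Join→Aggregate→Dashboard = 8+12+6+8 = 34, so the finish is 34 hours.
Longest path through Export: 29 hours (earliest finish 29, latest finish 34).
Slack of Export = 25 − 20 = 5 hours.

5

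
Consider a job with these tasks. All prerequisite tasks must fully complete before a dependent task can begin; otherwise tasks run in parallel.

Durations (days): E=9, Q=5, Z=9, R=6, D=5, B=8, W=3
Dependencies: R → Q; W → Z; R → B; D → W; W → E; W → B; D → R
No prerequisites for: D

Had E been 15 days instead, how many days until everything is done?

23

Actual critical path: D→R→B = 5+6+8 = 19 ⇒ 19 days.
E has 2 days of float (longest path through it is 17).
New critical path: D→W→E = 5+3+15 = 23 ⇒ 23 days.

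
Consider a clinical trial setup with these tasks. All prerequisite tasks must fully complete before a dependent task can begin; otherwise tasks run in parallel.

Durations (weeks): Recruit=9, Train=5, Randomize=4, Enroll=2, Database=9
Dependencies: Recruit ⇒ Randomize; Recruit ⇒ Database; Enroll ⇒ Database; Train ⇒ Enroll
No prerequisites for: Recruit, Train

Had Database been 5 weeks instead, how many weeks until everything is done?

The binding path is Recruit→Database = 9+9 = 18; finish at 18 weeks.
Since Database is critical, the -4 change carries straight to that chain (now 14 weeks).
No other chain overtakes it, so the finish is 14 weeks.

14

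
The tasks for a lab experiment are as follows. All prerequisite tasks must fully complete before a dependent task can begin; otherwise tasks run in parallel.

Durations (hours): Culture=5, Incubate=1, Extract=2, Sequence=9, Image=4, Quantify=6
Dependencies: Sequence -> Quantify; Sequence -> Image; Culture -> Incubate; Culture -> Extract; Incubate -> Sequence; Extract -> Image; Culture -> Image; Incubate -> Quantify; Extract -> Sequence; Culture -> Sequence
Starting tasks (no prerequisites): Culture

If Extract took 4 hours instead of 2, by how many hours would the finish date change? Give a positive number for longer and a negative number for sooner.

The binding path is Culture→Extract→Sequence→Quantify = 5+2+9+6 = 22; finish at 22 hours.
Extract lies on that path, so at 4 hours the path becomes 24 hours.
No other chain overtakes it, so the finish is 24 hours.
Change in finish: 24 − 22 = +2 hours.

2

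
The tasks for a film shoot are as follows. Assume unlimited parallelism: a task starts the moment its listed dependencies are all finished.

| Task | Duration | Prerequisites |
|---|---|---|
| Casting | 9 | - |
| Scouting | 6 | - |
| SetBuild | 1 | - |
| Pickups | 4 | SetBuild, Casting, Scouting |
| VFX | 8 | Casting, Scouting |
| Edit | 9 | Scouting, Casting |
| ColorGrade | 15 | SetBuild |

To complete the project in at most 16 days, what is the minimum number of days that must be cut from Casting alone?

2

Current finish: 18 days; target: 16.
Casting is on every critical path, so each day cut from Casting cuts the finish by one (this holds down to a finish of 16).
Need 18 − 16 = 2 days off Casting → Casting becomes 7 days, finish becomes 16.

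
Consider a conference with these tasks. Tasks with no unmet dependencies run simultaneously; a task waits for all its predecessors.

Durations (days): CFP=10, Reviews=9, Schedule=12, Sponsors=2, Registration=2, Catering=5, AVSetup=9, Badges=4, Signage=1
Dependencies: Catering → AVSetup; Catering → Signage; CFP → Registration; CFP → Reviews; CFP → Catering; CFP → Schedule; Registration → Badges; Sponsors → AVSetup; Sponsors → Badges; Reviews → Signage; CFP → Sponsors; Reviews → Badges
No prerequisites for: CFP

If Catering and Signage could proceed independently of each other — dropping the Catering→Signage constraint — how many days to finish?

24

Before: longest chain CFP→Catering→AVSetup = 10+5+9 = 24, finish 24.
Dropping Catering→Signage doesn't change Signage's earliest start (19); another predecessor still binds.
After: CFP→Catering→AVSetup = 10+5+9 = 24 → 24 days.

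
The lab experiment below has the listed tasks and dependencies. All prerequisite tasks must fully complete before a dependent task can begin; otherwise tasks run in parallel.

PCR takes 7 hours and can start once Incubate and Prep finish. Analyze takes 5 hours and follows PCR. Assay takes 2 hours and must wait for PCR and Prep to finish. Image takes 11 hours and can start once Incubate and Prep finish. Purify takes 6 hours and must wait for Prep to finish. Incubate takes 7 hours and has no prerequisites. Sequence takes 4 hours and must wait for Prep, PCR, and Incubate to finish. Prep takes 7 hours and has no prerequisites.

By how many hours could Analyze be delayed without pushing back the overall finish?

0

The longest chain is Prep→PCR→Analyze = 7+7+5 = 19; overall finish 19 hours.
The longest chain containing Analyze totals 19 hours.
Float = 19 − 19 = 0.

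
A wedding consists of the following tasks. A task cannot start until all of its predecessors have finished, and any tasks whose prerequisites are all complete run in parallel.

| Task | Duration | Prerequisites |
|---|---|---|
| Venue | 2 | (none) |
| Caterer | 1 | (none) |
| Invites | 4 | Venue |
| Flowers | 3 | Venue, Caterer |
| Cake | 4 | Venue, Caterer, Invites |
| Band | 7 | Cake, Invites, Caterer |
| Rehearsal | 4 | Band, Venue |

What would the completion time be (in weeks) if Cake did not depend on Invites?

Before: longest chain Venue→Invites→Cake→Band→Rehearsal = 2+4+4+7+4 = 21, finish 21.
Without Invites→Cake, Cake's earliest start moves from 6 to 2.
The longest chain is now Venue→Invites→Band→Rehearsal = 2+4+7+4 = 17, so the plan takes 17 weeks.

17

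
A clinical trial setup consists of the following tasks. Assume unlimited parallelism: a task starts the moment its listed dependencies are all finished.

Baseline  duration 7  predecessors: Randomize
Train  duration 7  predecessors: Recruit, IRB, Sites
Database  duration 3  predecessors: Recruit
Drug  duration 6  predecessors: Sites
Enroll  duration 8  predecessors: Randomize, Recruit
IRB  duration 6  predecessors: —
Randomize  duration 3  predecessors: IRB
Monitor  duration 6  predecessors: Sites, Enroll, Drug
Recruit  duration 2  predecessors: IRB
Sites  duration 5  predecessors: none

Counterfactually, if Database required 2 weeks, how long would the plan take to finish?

The binding path is IRB→Randomize→Enroll→Monitor = 6+3+8+6 = 23; finish at 23 weeks.
The longest path through Database is only 11 weeks, so Database has float 12.
The critical path is still IRB→Randomize→Enroll→Monitor; finish is now 23 weeks.

23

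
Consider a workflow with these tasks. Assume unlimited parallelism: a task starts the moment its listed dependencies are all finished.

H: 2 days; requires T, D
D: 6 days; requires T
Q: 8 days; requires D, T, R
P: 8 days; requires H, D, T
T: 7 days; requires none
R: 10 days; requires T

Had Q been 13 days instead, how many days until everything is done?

Actual critical path: T→R→Q = 7+10+8 = 25 ⇒ 25 days.
Since Q is critical, the +5 change carries straight to that chain (now 30 days).
That remains the longest chain; total 30 days.

30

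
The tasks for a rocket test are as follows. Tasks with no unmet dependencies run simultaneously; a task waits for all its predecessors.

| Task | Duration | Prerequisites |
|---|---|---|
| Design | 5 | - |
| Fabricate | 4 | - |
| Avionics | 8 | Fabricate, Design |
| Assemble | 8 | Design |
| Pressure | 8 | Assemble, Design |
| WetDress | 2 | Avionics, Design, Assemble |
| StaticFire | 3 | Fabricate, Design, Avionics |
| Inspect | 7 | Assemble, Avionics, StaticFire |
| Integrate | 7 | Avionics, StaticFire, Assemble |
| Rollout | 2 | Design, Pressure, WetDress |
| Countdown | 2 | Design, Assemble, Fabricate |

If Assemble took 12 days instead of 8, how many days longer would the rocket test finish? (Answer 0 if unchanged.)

4

Actual critical path: Design→Assemble→Pressure→Rollout = 5+8+8+2 = 23 ⇒ 23 days.
Assemble lies on that path, so at 12 days the path becomes 27 days.
The critical path is still Design→Assemble→Pressure→Rollout; finish is now 27 days.
Change in finish: 27 − 23 = +4 days.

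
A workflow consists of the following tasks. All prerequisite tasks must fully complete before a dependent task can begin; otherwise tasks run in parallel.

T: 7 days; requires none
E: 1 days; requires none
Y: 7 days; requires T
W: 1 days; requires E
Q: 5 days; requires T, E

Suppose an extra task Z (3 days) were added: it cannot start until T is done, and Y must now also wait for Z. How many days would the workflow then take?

Originally the workflow takes 14 days.
With Z inserted, Y now waits for max(T, Z).
New critical path: T→Z→Y = 7+3+7 = 17 ⇒ 17 days.

17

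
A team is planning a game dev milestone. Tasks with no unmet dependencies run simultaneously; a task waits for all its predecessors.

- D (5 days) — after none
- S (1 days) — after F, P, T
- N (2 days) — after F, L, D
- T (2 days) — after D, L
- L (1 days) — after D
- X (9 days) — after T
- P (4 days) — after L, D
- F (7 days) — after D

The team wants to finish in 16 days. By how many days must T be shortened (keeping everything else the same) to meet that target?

1

Current finish: 17 days; target: 16.
T is on every critical path, so each day cut from T cuts the finish by one (this holds down to a finish of 16).
Need 17 − 16 = 1 day off T → T becomes 1 day, finish becomes 16.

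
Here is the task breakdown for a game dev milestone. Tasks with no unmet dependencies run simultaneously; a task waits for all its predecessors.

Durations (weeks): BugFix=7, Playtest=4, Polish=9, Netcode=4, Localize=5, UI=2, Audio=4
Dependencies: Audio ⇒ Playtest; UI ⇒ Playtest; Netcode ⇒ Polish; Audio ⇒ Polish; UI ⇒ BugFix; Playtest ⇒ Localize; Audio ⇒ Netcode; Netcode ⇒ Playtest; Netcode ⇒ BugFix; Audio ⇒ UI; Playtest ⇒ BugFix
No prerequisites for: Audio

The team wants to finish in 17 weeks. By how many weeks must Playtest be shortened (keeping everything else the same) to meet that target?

Current finish: 19 weeks; target: 17.
Playtest is on every critical path, so each week cut from Playtest cuts the finish by one (this holds down to a finish of 17).
Need 19 − 17 = 2 weeks off Playtest → Playtest becomes 2 weeks, finish becomes 17.

2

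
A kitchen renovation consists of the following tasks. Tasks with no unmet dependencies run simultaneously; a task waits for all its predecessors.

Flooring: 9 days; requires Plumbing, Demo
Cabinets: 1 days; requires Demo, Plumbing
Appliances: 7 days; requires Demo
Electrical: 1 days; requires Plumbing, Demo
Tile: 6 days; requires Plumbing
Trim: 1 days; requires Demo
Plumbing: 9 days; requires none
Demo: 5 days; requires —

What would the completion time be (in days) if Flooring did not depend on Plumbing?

15

Before: longest chain Plumbing→Flooring = 9+9 = 18, finish 18.
Without Plumbing→Flooring, Flooring's earliest start moves from 9 to 5.
After: Plumbing→Tile = 9+6 = 15 → 15 days.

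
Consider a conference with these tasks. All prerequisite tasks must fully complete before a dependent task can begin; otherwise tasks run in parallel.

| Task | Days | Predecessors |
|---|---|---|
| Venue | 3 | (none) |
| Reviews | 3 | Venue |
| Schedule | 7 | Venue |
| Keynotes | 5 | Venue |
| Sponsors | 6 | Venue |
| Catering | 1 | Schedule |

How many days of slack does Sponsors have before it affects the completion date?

Venue→Schedule→Catering = 3+7+1 = 11 sets the makespan at 11 days.
Sponsors finishes as early as 9 and must finish by 11.
Slack of Sponsors = 5 − 3 = 2 days.

2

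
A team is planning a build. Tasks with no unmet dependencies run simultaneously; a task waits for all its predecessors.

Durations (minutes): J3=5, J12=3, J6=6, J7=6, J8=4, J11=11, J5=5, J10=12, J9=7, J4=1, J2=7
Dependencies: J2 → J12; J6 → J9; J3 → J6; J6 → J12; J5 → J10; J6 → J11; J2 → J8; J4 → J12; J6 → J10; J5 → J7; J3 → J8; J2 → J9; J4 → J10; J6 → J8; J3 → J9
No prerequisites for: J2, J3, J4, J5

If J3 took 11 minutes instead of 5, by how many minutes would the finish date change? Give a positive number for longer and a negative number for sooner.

As given, the longest chain is J3→J6→J10 = 5+6+12 = 23, so the finish is 23 minutes.
J3 lies on that path, so at 11 minutes the path becomes 29 minutes.
The critical path is still J3→J6→J10; finish is now 29 minutes.
Change in finish: 29 − 23 = +6 minutes.

6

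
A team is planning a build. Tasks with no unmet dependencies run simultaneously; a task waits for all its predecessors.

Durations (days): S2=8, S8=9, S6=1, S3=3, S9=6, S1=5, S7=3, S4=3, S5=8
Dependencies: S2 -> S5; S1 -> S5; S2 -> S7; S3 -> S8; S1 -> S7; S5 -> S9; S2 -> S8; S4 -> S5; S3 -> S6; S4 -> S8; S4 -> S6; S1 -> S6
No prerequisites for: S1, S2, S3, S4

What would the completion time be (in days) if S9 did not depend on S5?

Before: longest chain S2→S5→S9 = 8+8+6 = 22, finish 22.
Without S5→S9, S9's earliest start moves from 16 to 0.
After: S2→S8 = 8+9 = 17 → 17 days.

17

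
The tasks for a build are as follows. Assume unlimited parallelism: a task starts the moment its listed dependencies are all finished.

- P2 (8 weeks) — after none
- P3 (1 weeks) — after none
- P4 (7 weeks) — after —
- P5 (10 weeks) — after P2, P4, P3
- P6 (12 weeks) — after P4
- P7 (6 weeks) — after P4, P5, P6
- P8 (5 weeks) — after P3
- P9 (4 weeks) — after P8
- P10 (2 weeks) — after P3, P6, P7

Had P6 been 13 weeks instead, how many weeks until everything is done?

Actual critical path: P4→P6→P7→P10 = 7+12+6+2 = 27 ⇒ 27 weeks.
P6 lies on that path, so at 13 weeks the path becomes 28 weeks.
No other chain overtakes it, so the finish is 28 weeks.

28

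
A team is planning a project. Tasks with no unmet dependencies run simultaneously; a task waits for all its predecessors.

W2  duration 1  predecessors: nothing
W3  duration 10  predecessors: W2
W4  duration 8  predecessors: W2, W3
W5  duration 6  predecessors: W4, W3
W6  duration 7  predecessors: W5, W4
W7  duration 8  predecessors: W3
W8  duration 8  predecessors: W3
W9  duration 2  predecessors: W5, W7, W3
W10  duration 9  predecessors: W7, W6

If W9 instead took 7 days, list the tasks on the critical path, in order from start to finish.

The binding path is W2→W3→W4→W5→W6→W10 = 1+10+8+6+7+9 = 41; finish at 41 days.
The longest path through W9 is only 27 days, so W9 has float 14.
No other chain overtakes it, so the finish is 41 days.

W2, W3, W4, W5, W6, W10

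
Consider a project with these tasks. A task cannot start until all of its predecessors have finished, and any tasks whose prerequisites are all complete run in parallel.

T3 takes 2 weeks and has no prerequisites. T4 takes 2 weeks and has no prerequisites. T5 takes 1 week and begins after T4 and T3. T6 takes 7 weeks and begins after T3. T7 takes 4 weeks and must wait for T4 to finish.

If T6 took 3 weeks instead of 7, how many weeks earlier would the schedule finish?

Critical path before the change: T3→T6 = 2+7 = 9 giving 9 weeks.
Since T6 is critical, the -4 change carries straight to that chain (now 5 weeks).
The binding chain switches to T4→T7 = 2+4 = 6; finish 6 weeks.
Change in finish: 6 − 9 = -3 weeks.

3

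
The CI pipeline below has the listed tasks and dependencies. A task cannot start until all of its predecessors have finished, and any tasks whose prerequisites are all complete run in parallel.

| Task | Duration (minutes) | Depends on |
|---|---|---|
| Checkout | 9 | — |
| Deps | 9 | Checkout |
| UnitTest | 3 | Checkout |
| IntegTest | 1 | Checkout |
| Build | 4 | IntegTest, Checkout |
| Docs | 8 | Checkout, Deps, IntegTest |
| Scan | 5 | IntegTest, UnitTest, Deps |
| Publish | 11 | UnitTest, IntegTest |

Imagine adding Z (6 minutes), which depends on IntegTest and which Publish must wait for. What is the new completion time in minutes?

Originally the project takes 26 minutes.
With Z inserted, Publish now waits for max(UnitTest, IntegTest, Z).
New critical path: Checkout→IntegTest→Z→Publish = 9+1+6+11 = 27 ⇒ 27 minutes.

27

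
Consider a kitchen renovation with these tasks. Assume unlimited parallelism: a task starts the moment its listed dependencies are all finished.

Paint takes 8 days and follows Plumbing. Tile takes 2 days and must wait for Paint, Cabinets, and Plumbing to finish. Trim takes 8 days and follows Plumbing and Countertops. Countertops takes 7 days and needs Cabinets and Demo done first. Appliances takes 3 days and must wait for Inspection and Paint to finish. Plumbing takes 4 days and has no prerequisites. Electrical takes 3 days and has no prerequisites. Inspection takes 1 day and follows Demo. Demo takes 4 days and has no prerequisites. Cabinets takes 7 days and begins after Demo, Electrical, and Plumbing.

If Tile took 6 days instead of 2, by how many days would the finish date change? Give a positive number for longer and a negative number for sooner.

Actual critical path: Demo→Cabinets→Countertops→Trim = 4+7+7+8 = 26 ⇒ 26 days.
Tile has 12 days of float (longest path through it is 14).
That remains the longest chain; total 26 days.
Change in finish: 26 − 26 = +0 days.

0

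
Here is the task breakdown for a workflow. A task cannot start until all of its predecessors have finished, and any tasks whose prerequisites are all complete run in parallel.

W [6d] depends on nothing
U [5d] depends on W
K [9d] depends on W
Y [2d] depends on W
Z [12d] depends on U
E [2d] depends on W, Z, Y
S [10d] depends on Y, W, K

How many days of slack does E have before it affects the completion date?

Critical path: W→U→Z→E = 6+5+12+2 = 25, so the finish is 25 days.
E finishes as early as 25 and must finish by 25.
Float = 25 − 25 = 0.

0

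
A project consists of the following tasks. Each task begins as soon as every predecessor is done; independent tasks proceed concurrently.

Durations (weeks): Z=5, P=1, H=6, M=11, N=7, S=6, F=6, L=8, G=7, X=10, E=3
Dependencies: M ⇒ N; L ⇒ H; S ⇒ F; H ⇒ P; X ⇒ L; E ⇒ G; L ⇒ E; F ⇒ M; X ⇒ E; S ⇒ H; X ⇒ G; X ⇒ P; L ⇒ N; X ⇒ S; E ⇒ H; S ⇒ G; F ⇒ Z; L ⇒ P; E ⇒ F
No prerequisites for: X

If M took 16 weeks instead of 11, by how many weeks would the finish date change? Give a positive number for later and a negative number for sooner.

5

The binding path is X→L→E→F→M→N = 10+8+3+6+11+7 = 45; finish at 45 weeks.
M lies on that path, so at 16 weeks the path becomes 50 weeks.
The critical path is still X→L→E→F→M→N; finish is now 50 weeks.
Change in finish: 50 − 45 = +5 weeks.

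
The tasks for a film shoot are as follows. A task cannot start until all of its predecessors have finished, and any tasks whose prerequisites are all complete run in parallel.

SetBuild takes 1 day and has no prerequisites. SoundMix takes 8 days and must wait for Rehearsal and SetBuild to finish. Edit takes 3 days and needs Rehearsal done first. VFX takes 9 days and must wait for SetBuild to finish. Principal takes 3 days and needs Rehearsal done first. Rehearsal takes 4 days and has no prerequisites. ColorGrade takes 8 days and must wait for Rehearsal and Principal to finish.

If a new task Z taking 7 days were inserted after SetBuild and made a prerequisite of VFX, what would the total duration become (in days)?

Originally the plan takes 15 days.
With Z inserted, VFX now waits for max(SetBuild, Z).
New critical path: SetBuild→Z→VFX = 1+7+9 = 17 ⇒ 17 days.

17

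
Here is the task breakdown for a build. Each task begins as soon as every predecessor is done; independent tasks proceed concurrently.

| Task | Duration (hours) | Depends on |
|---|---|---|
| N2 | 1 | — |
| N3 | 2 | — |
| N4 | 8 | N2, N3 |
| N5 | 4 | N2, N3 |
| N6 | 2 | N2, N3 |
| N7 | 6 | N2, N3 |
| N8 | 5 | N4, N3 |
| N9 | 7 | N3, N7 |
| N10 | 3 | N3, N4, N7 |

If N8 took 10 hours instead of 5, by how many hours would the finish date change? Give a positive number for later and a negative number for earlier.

Critical path before the change: N3→N4→N8 = 2+8+5 = 15 giving 15 hours.
N8 is on the critical path; changing it to 10 makes that path 20 hours.
The critical path is still N3→N4→N8; finish is now 20 hours.
Change in finish: 20 − 15 = +5 hours.

5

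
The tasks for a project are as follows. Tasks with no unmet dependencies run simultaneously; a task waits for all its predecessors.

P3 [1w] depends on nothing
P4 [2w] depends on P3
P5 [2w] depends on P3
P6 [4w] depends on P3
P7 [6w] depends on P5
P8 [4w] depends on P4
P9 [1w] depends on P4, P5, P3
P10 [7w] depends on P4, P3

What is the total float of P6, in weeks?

5

Critical path: P3→P4→P10 = 1+2+7 = 10, so the finish is 10 weeks.
P6 finishes as early as 5 and must finish by 10.
So P6 can slip 10 − 5 = 5 weeks.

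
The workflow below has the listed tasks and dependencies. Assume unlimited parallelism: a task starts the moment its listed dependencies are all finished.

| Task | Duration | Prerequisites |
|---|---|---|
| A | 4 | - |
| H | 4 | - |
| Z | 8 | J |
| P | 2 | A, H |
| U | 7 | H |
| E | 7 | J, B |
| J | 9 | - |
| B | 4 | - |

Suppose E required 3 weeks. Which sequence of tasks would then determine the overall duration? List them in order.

Critical path before the change: J→Z = 9+8 = 17 giving 17 weeks.
E has 1 week of float (longest path through it is 16).
The critical path is still J→Z; finish is now 17 weeks.

J, Z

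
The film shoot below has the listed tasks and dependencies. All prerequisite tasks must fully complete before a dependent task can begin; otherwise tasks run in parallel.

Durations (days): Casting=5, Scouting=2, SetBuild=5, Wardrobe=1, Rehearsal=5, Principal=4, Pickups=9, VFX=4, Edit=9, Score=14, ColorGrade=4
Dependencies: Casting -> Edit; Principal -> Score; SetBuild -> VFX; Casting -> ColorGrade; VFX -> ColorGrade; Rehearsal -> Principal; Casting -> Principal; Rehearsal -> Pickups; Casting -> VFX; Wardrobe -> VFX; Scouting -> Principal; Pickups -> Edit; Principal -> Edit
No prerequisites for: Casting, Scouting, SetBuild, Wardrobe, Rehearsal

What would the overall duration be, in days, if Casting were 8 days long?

The binding path is Casting→Principal→Score = 5+4+14 = 23; finish at 23 days.
Casting lies on that path, so at 8 days the path becomes 26 days.
The critical path is still Casting→Principal→Score; finish is now 26 days.

26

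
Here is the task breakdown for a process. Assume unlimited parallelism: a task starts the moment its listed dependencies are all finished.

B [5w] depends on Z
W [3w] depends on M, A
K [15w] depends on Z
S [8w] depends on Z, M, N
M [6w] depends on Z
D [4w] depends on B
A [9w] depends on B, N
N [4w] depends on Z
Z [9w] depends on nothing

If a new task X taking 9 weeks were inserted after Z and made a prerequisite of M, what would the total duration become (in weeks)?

Originally the job takes 26 weeks.
With X inserted, M now waits for max(Z, X).
New critical path: Z→X→M→S = 9+9+6+8 = 32 ⇒ 32 weeks.

32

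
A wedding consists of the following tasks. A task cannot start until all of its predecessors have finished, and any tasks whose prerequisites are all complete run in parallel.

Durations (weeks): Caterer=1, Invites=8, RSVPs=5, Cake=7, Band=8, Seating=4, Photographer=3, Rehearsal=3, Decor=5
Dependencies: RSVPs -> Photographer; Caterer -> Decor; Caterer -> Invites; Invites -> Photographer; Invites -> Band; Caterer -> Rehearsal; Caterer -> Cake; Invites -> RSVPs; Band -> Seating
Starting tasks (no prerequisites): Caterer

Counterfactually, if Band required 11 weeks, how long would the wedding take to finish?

24

Critical path before the change: Caterer→Invites→Band→Seating = 1+8+8+4 = 21 giving 21 weeks.
Band lies on that path, so at 11 weeks the path becomes 24 weeks.
No other chain overtakes it, so the finish is 24 weeks.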